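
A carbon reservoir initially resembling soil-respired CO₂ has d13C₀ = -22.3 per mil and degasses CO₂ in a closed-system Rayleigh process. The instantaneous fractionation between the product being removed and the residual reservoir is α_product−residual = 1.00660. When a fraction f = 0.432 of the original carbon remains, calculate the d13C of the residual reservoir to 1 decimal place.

-27.7 per mil

Rayleigh residual: δ_res = (δ₀ + 1000)·f^(α−1) − 1000
α − 1 = 0.00660
f^(α−1) = 0.432^(0.00660) = 0.994476
δ_res = (-22.3 + 1000) × 0.994476 − 1000 = 972.299 − 1000 = -27.70 per mil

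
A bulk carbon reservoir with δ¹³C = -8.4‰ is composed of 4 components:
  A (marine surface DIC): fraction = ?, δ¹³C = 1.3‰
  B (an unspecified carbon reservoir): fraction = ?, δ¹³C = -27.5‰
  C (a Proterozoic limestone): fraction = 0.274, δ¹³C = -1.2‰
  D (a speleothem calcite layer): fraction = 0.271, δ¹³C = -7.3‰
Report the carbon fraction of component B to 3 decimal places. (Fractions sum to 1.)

0.232

Let f_B and f_A be the unknown fractions; fractions sum to 1 so f_B + f_A = 0.455.
Mass balance: Σ fᵢ·δᵢ = δ_bulk ⇒ f_B·(-27.5) + f_A·(1.3) = -8.4 − (-2.307) = -6.093
Substitute f_A = 0.455 − f_B:
f_B·(-27.5 − 1.3) = -6.093 − 0.455×(1.3) = -6.684
f_B = -6.684 / -28.8 = 0.2321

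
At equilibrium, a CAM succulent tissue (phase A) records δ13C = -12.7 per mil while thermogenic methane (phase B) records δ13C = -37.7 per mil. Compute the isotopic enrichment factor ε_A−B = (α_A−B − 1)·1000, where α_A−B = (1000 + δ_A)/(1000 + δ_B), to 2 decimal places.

25.98 per mil

α_A−B = (1000 + -12.7) / (1000 + -37.7) = 987.3 / 962.3 = 1.025979
ε_A−B = (1.025979 − 1) × 1000 = 25.979 per mil
(The approximation ε ≈ δ_A − δ_B would give 25.0 per mil.)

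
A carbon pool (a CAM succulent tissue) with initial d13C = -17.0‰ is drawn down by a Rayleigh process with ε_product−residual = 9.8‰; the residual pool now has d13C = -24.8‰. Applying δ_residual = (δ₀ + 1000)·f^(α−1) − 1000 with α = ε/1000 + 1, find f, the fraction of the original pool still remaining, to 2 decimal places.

α − 1 = ε/1000 = 0.0098
(δ_res + 1000)/(δ₀ + 1000) = (-24.8 + 1000)/(-17.0 + 1000) = 975.2/983.0 = 0.992065
f = 0.992065^(1/0.0098) = exp(ln(0.992065)/0.0098) = exp(-0.00797/0.0098)
f = exp(-0.8129) = 0.4436

0.44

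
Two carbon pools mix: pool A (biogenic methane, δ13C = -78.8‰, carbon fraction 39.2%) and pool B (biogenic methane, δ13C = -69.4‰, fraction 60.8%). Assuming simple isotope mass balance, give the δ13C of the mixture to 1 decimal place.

-73.1‰

δ_mix = f_A·δ_A + f_B·δ_B
δ_mix = 0.392 × (-78.8) + 0.608 × (-69.4)
δ_mix = -30.89 + -42.20 = -73.08‰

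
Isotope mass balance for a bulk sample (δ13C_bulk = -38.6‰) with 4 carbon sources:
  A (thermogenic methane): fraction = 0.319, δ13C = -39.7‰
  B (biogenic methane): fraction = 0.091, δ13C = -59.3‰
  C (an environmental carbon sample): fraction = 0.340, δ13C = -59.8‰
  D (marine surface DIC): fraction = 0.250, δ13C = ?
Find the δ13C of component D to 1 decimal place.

Isotope mass balance: δ_bulk = Σ fᵢ·δᵢ.
-38.6 = 0.319×(-39.7) + 0.091×(-59.3) + 0.340×(-59.8) + 0.250×δ_D
0.250·δ_D = -38.6 − (-38.393) = -0.207
δ_D = -0.207 / 0.250 = -0.83‰

-0.8‰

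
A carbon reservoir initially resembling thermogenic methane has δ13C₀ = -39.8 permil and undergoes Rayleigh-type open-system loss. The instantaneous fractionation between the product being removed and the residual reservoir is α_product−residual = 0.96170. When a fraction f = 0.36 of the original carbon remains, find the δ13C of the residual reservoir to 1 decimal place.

Rayleigh residual: δ_res = (δ₀ + 1000)·f^(α−1) − 1000
α − 1 = -0.03830
f^(α−1) = 0.36^(-0.03830) = 1.039905
δ_res = (-39.8 + 1000) × 1.039905 − 1000 = 998.517 − 1000 = -1.48 permil

-1.5 permil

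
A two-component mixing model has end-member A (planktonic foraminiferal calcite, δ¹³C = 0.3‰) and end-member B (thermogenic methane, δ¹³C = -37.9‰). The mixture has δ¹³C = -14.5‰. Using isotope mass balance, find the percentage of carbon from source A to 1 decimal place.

61.3%

δ_mix = f_A·δ_A + (1 − f_A)·δ_B  ⇒  f_A = (δ_mix − δ_B)/(δ_A − δ_B)
f_A = (-14.5 − (-37.9)) / (0.3 − (-37.9))
f_A = 23.4 / 38.2 = 0.6126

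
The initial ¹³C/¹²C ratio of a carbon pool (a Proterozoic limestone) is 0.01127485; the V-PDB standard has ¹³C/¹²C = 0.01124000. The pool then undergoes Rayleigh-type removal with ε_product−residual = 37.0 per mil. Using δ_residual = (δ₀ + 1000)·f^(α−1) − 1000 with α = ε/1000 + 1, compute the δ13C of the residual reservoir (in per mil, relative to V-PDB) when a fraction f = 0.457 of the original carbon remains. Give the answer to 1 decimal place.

-25.5 per mil

δ₀ = (0.01127485/0.01124000 − 1)×1000 = (1.003101 − 1)×1000 = 3.101 per mil
α − 1 = ε/1000 = 0.0370
f^(α−1) = 0.457^(0.0370) = 0.971442
δ_res = (3.101 + 1000) × 0.971442 − 1000 = 974.454 − 1000 = -25.55 per mil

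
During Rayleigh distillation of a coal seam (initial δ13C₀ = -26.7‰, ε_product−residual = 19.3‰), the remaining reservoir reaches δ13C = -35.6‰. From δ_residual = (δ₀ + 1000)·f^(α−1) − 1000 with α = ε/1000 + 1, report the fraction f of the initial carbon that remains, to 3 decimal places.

0.621

α − 1 = ε/1000 = 0.0193
(δ_res + 1000)/(δ₀ + 1000) = (-35.6 + 1000)/(-26.7 + 1000) = 964.4/973.3 = 0.990856
f = 0.990856^(1/0.0193) = exp(ln(0.990856)/0.0193) = exp(-0.00919/0.0193)
f = exp(-0.4760) = 0.6213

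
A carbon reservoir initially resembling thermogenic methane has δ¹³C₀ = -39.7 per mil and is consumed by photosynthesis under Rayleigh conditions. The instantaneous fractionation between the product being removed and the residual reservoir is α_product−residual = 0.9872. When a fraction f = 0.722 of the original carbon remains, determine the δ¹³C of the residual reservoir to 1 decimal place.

Rayleigh residual: δ_res = (δ₀ + 1000)·f^(α−1) − 1000
α − 1 = -0.01280
f^(α−1) = 0.722^(-0.01280) = 1.004178
δ_res = (-39.7 + 1000) × 1.004178 − 1000 = 964.312 − 1000 = -35.69 per mil

-35.7 per mil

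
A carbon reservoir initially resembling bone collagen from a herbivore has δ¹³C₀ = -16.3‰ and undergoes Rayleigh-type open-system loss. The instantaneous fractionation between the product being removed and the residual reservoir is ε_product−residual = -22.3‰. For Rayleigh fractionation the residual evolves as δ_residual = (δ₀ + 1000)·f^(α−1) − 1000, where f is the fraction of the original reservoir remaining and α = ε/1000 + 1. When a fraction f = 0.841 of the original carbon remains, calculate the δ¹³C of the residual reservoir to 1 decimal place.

-12.5‰

Rayleigh residual: δ_res = (δ₀ + 1000)·f^(α−1) − 1000
α = ε/1000 + 1 = 0.97770, so α − 1 = -0.02230
f^(α−1) = 0.841^(-0.02230) = 1.003869
δ_res = (-16.3 + 1000) × 1.003869 − 1000 = 987.506 − 1000 = -12.49‰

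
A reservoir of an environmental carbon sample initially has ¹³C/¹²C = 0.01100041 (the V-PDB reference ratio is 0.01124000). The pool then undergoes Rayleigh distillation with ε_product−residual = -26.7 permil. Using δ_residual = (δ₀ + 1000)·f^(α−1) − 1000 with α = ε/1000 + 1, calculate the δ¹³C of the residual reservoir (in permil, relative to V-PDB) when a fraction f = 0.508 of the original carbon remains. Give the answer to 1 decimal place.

-3.5 permil

δ₀ = (0.01100041/0.01124000 − 1)×1000 = (0.978684 − 1)×1000 = -21.316 permil
α − 1 = ε/1000 = -0.0267
f^(α−1) = 0.508^(-0.0267) = 1.018248
δ_res = (-21.316 + 1000) × 1.018248 − 1000 = 996.543 − 1000 = -3.46 permil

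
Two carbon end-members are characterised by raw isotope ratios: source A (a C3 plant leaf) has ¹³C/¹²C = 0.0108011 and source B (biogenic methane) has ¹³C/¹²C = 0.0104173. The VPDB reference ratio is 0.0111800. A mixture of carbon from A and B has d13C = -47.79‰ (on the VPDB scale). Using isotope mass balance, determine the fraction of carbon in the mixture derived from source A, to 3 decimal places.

0.595

δ_A = (0.0108011/0.0111800 − 1)×1000 = (0.966109 − 1)×1000 = -33.891‰
δ_B = (0.0104173/0.0111800 − 1)×1000 = (0.931780 − 1)×1000 = -68.220‰
f_A = (δ_mix − δ_B)/(δ_A − δ_B) = (-47.79 − (-68.220))/(-33.891 − (-68.220))
f_A = 20.430 / 34.329 = 0.5951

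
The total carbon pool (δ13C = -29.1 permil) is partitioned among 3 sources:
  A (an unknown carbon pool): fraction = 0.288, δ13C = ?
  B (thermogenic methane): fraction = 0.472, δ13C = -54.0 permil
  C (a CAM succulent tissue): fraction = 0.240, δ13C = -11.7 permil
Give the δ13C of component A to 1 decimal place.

Isotope mass balance: δ_bulk = Σ fᵢ·δᵢ.
-29.1 = 0.288×δ_A + 0.472×(-54.0) + 0.240×(-11.7)
0.288·δ_A = -29.1 − (-28.296) = -0.804
δ_A = -0.804 / 0.288 = -2.79 permil

-2.8 permil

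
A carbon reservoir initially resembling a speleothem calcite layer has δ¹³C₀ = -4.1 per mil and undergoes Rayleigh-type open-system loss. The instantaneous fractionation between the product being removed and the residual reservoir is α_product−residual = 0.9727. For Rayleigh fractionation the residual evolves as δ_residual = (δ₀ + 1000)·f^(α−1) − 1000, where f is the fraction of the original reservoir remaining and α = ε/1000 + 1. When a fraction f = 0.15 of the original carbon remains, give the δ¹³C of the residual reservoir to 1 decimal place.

48.8 per mil

Rayleigh residual: δ_res = (δ₀ + 1000)·f^(α−1) − 1000
α − 1 = -0.02730
f^(α−1) = 0.15^(-0.02730) = 1.053156
δ_res = (-4.1 + 1000) × 1.053156 − 1000 = 1048.838 − 1000 = 48.84 per mil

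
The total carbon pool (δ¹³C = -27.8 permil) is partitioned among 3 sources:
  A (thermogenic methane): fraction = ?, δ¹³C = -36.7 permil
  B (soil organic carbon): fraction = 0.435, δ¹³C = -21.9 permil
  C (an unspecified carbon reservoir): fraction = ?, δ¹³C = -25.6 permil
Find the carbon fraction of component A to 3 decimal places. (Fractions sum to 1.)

0.343

Let f_A and f_C be the unknown fractions; fractions sum to 1 so f_A + f_C = 0.565.
Mass balance: Σ fᵢ·δᵢ = δ_bulk ⇒ f_A·(-36.7) + f_C·(-25.6) = -27.8 − (-9.526) = -18.274
Substitute f_C = 0.565 − f_A:
f_A·(-36.7 − -25.6) = -18.274 − 0.565×(-25.6) = -3.810
f_A = -3.810 / -11.1 = 0.3432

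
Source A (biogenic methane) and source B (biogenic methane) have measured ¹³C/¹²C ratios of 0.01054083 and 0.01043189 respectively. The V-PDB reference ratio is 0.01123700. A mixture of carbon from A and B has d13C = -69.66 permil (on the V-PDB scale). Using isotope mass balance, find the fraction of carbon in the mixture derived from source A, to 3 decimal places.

δ_A = (0.01054083/0.01123700 − 1)×1000 = (0.938047 − 1)×1000 = -61.953 permil
δ_B = (0.01043189/0.01123700 − 1)×1000 = (0.928352 − 1)×1000 = -71.648 permil
f_A = (δ_mix − δ_B)/(δ_A − δ_B) = (-69.66 − (-71.648))/(-61.953 − (-71.648))
f_A = 1.988 / 9.695 = 0.2051

0.205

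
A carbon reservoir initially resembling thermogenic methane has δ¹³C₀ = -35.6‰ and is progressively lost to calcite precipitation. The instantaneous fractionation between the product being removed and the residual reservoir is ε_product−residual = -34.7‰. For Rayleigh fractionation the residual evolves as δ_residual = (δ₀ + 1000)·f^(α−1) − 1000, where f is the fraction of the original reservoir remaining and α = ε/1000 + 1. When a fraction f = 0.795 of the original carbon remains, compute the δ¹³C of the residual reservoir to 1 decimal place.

-27.9‰

Rayleigh residual: δ_res = (δ₀ + 1000)·f^(α−1) − 1000
α = ε/1000 + 1 = 0.96530, so α − 1 = -0.03470
f^(α−1) = 0.795^(-0.03470) = 1.007992
δ_res = (-35.6 + 1000) × 1.007992 − 1000 = 972.108 − 1000 = -27.89‰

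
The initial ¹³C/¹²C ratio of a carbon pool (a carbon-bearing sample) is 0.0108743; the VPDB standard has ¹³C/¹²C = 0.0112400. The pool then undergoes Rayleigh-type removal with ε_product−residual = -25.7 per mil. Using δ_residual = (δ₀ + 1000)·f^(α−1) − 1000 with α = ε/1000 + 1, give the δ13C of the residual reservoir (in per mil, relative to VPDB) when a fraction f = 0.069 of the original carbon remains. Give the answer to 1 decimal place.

δ₀ = (0.0108743/0.0112400 − 1)×1000 = (0.967464 − 1)×1000 = -32.536 per mil
α − 1 = ε/1000 = -0.0257
f^(α−1) = 0.069^(-0.0257) = 1.071129
δ_res = (-32.536 + 1000) × 1.071129 − 1000 = 1036.279 − 1000 = 36.28 per mil

36.3 per mil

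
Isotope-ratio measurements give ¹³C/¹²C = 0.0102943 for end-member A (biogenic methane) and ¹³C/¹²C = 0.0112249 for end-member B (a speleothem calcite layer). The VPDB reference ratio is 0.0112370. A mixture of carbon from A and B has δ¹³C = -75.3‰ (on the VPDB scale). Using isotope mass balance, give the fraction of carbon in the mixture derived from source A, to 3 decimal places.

δ_A = (0.0102943/0.0112370 − 1)×1000 = (0.916108 − 1)×1000 = -83.892‰
δ_B = (0.0112249/0.0112370 − 1)×1000 = (0.998923 − 1)×1000 = -1.077‰
f_A = (δ_mix − δ_B)/(δ_A − δ_B) = (-75.3 − (-1.077))/(-83.892 − (-1.077))
f_A = -74.223 / -82.816 = 0.8962

0.896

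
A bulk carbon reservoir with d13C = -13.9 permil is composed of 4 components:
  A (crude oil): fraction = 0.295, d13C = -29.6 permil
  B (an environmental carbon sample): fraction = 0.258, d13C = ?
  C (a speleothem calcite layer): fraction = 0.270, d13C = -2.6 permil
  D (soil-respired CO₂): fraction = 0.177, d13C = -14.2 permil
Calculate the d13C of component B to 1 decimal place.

Isotope mass balance: δ_bulk = Σ fᵢ·δᵢ.
-13.9 = 0.295×(-29.6) + 0.258×δ_B + 0.270×(-2.6) + 0.177×(-14.2)
0.258·δ_B = -13.9 − (-11.947) = -1.953
δ_B = -1.953 / 0.258 = -7.57 permil

-7.6 permil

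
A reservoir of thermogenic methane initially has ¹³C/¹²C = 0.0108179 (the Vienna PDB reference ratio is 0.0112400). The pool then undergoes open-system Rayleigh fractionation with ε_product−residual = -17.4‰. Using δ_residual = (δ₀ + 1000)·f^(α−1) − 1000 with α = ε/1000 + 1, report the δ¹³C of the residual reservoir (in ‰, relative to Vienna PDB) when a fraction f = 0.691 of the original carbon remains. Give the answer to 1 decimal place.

-31.3‰

δ₀ = (0.0108179/0.0112400 − 1)×1000 = (0.962447 − 1)×1000 = -37.553‰
α − 1 = ε/1000 = -0.0174
f^(α−1) = 0.691^(-0.0174) = 1.006452
δ_res = (-37.553 + 1000) × 1.006452 − 1000 = 968.656 − 1000 = -31.34‰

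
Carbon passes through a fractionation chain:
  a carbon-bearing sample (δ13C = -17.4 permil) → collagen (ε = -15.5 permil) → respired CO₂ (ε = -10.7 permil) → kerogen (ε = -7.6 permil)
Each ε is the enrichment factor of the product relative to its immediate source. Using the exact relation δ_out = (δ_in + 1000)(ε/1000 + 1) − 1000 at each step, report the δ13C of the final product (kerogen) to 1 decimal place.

-50.3 permil

step 1: δ = (-17.40 + 1000)·(-15.5/1000 + 1) − 1000 = -32.63 permil
step 2: δ = (-32.63 + 1000)·(-10.7/1000 + 1) − 1000 = -42.98 permil
step 3: δ = (-42.98 + 1000)·(-7.6/1000 + 1) − 1000 = -50.25 permil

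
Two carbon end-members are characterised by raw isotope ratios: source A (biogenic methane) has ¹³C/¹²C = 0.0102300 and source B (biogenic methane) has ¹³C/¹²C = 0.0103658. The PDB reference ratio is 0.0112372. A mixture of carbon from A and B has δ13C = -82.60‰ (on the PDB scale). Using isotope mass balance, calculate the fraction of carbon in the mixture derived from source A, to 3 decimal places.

0.418

δ_A = (0.0102300/0.0112372 − 1)×1000 = (0.910369 − 1)×1000 = -89.631‰
δ_B = (0.0103658/0.0112372 − 1)×1000 = (0.922454 − 1)×1000 = -77.546‰
f_A = (δ_mix − δ_B)/(δ_A − δ_B) = (-82.60 − (-77.546))/(-89.631 − (-77.546))
f_A = -5.054 / -12.085 = 0.4182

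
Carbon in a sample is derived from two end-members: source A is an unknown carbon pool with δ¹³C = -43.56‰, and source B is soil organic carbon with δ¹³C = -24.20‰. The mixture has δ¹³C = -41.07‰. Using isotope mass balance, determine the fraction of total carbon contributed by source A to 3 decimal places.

0.871

δ_mix = f_A·δ_A + (1 − f_A)·δ_B  ⇒  f_A = (δ_mix − δ_B)/(δ_A − δ_B)
f_A = (-41.07 − (-24.20)) / (-43.56 − (-24.20))
f_A = -16.87 / -19.36 = 0.8714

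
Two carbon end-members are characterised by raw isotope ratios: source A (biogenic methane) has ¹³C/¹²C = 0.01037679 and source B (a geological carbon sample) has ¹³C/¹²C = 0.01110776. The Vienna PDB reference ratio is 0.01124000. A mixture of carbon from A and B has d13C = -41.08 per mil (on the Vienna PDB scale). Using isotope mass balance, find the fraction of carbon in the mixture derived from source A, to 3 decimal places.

0.451

δ_A = (0.01037679/0.01124000 − 1)×1000 = (0.923202 − 1)×1000 = -76.798 per mil
δ_B = (0.01110776/0.01124000 − 1)×1000 = (0.988235 − 1)×1000 = -11.765 per mil
f_A = (δ_mix − δ_B)/(δ_A − δ_B) = (-41.08 − (-11.765))/(-76.798 − (-11.765))
f_A = -29.315 / -65.033 = 0.4508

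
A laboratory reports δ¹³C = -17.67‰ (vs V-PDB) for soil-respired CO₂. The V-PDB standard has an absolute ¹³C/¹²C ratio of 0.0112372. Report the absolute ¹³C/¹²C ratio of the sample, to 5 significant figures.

R_sample = R_standard × (δ¹³C/1000 + 1)
R_sample = 0.0112372 × (-17.67/1000 + 1) = 0.0112372 × 0.982330
R_sample = 0.0110386

0.011039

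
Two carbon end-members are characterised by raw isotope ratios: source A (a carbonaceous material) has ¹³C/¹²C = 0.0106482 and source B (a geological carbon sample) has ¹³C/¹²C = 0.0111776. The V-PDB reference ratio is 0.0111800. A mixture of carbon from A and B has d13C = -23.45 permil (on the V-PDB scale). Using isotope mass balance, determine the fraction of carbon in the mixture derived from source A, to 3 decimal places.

δ_A = (0.0106482/0.0111800 − 1)×1000 = (0.952433 − 1)×1000 = -47.567 permil
δ_B = (0.0111776/0.0111800 − 1)×1000 = (0.999785 − 1)×1000 = -0.215 permil
f_A = (δ_mix − δ_B)/(δ_A − δ_B) = (-23.45 − (-0.215))/(-47.567 − (-0.215))
f_A = -23.235 / -47.352 = 0.4907

0.491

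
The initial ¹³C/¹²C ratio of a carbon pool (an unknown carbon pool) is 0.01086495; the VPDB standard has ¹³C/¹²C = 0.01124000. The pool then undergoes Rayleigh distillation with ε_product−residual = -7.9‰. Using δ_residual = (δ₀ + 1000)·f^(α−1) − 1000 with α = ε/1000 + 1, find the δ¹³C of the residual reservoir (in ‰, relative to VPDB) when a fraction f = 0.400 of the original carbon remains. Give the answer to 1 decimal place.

δ₀ = (0.01086495/0.01124000 − 1)×1000 = (0.966633 − 1)×1000 = -33.367‰
α − 1 = ε/1000 = -0.0079
f^(α−1) = 0.400^(-0.0079) = 1.007265
δ_res = (-33.367 + 1000) × 1.007265 − 1000 = 973.655 − 1000 = -26.34‰

-26.3‰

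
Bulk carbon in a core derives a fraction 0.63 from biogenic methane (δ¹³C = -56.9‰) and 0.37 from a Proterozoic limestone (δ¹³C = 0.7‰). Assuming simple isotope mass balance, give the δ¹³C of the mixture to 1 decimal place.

-35.6‰

δ_mix = f_A·δ_A + f_B·δ_B
δ_mix = 0.63 × (-56.9) + 0.37 × (0.7)
δ_mix = -35.85 + 0.26 = -35.59‰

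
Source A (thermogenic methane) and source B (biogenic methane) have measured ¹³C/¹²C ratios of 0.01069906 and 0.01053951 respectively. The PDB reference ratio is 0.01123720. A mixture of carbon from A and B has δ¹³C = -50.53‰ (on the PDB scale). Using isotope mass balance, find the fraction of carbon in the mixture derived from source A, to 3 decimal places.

δ_A = (0.01069906/0.01123720 − 1)×1000 = (0.952111 − 1)×1000 = -47.889‰
δ_B = (0.01053951/0.01123720 − 1)×1000 = (0.937912 − 1)×1000 = -62.088‰
f_A = (δ_mix − δ_B)/(δ_A − δ_B) = (-50.53 − (-62.088))/(-47.889 − (-62.088))
f_A = 11.558 / 14.198 = 0.8140

0.814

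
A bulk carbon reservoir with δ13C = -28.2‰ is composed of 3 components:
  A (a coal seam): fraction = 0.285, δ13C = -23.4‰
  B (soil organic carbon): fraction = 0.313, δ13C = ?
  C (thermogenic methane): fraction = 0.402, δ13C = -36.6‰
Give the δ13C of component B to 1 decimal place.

-21.8‰

Isotope mass balance: δ_bulk = Σ fᵢ·δᵢ.
-28.2 = 0.285×(-23.4) + 0.313×δ_B + 0.402×(-36.6)
0.313·δ_B = -28.2 − (-21.382) = -6.818
δ_B = -6.818 / 0.313 = -21.78‰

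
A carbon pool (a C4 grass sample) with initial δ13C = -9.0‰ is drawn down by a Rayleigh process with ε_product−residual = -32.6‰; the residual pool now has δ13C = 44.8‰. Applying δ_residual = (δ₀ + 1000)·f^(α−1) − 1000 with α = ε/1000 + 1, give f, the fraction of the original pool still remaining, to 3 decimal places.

α − 1 = ε/1000 = -0.0326
(δ_res + 1000)/(δ₀ + 1000) = (44.8 + 1000)/(-9.0 + 1000) = 1044.8/991.0 = 1.054289
f = 1.054289^(1/-0.0326) = exp(ln(1.054289)/-0.0326) = exp(0.05287/-0.0326)
f = exp(-1.6217) = 0.1976

0.198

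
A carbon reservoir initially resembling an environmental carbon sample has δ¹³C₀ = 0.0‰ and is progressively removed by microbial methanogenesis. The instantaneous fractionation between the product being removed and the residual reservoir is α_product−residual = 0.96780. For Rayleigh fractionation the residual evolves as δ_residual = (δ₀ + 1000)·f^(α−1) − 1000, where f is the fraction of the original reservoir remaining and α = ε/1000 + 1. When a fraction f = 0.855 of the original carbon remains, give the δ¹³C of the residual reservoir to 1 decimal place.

5.1‰

Rayleigh residual: δ_res = (δ₀ + 1000)·f^(α−1) − 1000
α − 1 = -0.03220
f^(α−1) = 0.855^(-0.03220) = 1.005057
δ_res = (-0.0 + 1000) × 1.005057 − 1000 = 1005.057 − 1000 = 5.06‰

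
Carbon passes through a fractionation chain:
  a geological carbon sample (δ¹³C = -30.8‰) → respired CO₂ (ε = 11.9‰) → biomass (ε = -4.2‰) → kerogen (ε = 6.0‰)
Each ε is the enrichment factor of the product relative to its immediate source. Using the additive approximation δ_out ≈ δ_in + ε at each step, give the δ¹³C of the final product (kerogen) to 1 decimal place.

step 1: δ ≈ -30.8 + (11.9) = -18.9‰
step 2: δ ≈ -18.9 + (-4.2) = -23.1‰
step 3: δ ≈ -23.1 + (6.0) = -17.1‰

-17.1‰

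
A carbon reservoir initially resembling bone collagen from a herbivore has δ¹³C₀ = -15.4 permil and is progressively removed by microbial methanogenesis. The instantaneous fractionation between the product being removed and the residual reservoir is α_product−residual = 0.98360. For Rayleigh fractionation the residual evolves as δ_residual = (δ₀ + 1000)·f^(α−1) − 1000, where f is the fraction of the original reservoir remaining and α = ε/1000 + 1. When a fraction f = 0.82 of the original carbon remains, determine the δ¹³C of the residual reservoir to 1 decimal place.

-12.2 permil

Rayleigh residual: δ_res = (δ₀ + 1000)·f^(α−1) − 1000
α − 1 = -0.01640
f^(α−1) = 0.82^(-0.01640) = 1.003260
δ_res = (-15.4 + 1000) × 1.003260 − 1000 = 987.810 − 1000 = -12.19 permil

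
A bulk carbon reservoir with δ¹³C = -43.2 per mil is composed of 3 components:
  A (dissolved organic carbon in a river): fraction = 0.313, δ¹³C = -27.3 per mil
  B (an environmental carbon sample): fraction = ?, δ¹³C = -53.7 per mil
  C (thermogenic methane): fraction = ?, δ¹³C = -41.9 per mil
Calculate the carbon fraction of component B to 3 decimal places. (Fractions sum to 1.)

Let f_B and f_C be the unknown fractions; fractions sum to 1 so f_B + f_C = 0.687.
Mass balance: Σ fᵢ·δᵢ = δ_bulk ⇒ f_B·(-53.7) + f_C·(-41.9) = -43.2 − (-8.545) = -34.655
Substitute f_C = 0.687 − f_B:
f_B·(-53.7 − -41.9) = -34.655 − 0.687×(-41.9) = -5.870
f_B = -5.870 / -11.8 = 0.4974

0.497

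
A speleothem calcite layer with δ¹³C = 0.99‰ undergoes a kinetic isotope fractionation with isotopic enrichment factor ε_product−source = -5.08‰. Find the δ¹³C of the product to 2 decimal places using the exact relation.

Exactly, δ_product = (δ_source + 1000)·(ε/1000 + 1) − 1000.
δ_product = (0.99 + 1000) × (-5.08/1000 + 1) − 1000
δ_product = -4.095‰

-4.10‰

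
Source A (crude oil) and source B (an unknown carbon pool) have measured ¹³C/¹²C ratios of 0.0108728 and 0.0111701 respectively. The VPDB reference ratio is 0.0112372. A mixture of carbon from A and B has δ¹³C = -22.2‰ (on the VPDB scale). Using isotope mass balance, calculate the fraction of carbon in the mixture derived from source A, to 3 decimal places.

0.613

δ_A = (0.0108728/0.0112372 − 1)×1000 = (0.967572 − 1)×1000 = -32.428‰
δ_B = (0.0111701/0.0112372 − 1)×1000 = (0.994029 − 1)×1000 = -5.971‰
f_A = (δ_mix − δ_B)/(δ_A − δ_B) = (-22.2 − (-5.971))/(-32.428 − (-5.971))
f_A = -16.229 / -26.457 = 0.6134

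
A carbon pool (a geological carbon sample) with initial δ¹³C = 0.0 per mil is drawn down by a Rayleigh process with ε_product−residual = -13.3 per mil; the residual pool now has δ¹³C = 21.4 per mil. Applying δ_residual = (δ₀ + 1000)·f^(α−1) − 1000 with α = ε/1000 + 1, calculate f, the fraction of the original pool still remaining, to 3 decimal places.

α − 1 = ε/1000 = -0.0133
(δ_res + 1000)/(δ₀ + 1000) = (21.4 + 1000)/(-0.0 + 1000) = 1021.4/1000.0 = 1.021400
f = 1.021400^(1/-0.0133) = exp(ln(1.021400)/-0.0133) = exp(0.02117/-0.0133)
f = exp(-1.5920) = 0.2035

0.204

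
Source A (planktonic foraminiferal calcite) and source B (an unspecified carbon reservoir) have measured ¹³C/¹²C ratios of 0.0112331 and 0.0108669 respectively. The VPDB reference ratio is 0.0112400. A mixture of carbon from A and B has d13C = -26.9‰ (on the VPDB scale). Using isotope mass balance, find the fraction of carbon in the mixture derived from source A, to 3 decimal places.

δ_A = (0.0112331/0.0112400 − 1)×1000 = (0.999386 − 1)×1000 = -0.614‰
δ_B = (0.0108669/0.0112400 − 1)×1000 = (0.966806 − 1)×1000 = -33.194‰
f_A = (δ_mix − δ_B)/(δ_A − δ_B) = (-26.9 − (-33.194))/(-0.614 − (-33.194))
f_A = 6.294 / 32.580 = 0.1932

0.193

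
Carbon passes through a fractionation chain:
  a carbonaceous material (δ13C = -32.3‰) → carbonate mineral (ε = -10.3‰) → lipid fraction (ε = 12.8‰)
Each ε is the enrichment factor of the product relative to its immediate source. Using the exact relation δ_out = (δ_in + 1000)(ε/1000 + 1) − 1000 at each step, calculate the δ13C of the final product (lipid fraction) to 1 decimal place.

-30.0‰

step 1: δ = (-32.30 + 1000)·(-10.3/1000 + 1) − 1000 = -42.27‰
step 2: δ = (-42.27 + 1000)·(12.8/1000 + 1) − 1000 = -30.01‰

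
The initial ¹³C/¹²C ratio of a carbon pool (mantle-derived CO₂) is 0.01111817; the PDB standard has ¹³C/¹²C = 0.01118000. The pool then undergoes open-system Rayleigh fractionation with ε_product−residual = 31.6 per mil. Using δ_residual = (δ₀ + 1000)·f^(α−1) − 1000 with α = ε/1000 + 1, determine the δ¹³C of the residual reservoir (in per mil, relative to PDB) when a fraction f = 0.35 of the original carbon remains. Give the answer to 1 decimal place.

-38.0 per mil

δ₀ = (0.01111817/0.01118000 − 1)×1000 = (0.994470 − 1)×1000 = -5.530 per mil
α − 1 = ε/1000 = 0.0316
f^(α−1) = 0.35^(0.0316) = 0.967370
δ_res = (-5.530 + 1000) × 0.967370 − 1000 = 962.020 − 1000 = -37.98 per mil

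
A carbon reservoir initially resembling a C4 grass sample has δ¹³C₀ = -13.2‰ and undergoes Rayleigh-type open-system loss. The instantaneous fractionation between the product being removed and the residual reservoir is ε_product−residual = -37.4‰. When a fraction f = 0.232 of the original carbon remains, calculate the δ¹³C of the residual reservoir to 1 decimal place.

42.2‰

Rayleigh residual: δ_res = (δ₀ + 1000)·f^(α−1) − 1000
α = ε/1000 + 1 = 0.96260, so α − 1 = -0.03740
f^(α−1) = 0.232^(-0.03740) = 1.056163
δ_res = (-13.2 + 1000) × 1.056163 − 1000 = 1042.221 − 1000 = 42.22‰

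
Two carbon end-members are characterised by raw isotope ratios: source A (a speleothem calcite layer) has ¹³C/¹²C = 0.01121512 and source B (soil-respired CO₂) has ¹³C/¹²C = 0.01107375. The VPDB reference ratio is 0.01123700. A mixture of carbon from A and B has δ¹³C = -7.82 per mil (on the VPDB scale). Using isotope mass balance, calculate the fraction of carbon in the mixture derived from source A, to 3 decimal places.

δ_A = (0.01121512/0.01123700 − 1)×1000 = (0.998053 − 1)×1000 = -1.947 per mil
δ_B = (0.01107375/0.01123700 − 1)×1000 = (0.985472 − 1)×1000 = -14.528 per mil
f_A = (δ_mix − δ_B)/(δ_A − δ_B) = (-7.82 − (-14.528))/(-1.947 − (-14.528))
f_A = 6.708 / 12.581 = 0.5332

0.533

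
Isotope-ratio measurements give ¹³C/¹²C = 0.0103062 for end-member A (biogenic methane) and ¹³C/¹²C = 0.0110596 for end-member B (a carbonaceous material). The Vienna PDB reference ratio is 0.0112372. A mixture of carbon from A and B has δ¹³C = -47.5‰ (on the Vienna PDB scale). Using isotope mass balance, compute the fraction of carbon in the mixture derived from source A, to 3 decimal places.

0.473

δ_A = (0.0103062/0.0112372 − 1)×1000 = (0.917150 − 1)×1000 = -82.850‰
δ_B = (0.0110596/0.0112372 − 1)×1000 = (0.984195 − 1)×1000 = -15.805‰
f_A = (δ_mix − δ_B)/(δ_A − δ_B) = (-47.5 − (-15.805))/(-82.850 − (-15.805))
f_A = -31.695 / -67.045 = 0.4727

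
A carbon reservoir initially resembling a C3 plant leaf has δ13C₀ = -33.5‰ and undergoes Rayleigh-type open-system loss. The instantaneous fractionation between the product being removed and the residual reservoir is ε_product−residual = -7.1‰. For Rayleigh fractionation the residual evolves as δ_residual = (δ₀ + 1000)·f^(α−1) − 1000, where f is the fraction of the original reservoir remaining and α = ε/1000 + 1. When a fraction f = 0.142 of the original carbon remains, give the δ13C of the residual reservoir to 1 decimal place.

-20.0‰

Rayleigh residual: δ_res = (δ₀ + 1000)·f^(α−1) − 1000
α = ε/1000 + 1 = 0.99290, so α − 1 = -0.00710
f^(α−1) = 0.142^(-0.00710) = 1.013955
δ_res = (-33.5 + 1000) × 1.013955 − 1000 = 979.988 − 1000 = -20.01‰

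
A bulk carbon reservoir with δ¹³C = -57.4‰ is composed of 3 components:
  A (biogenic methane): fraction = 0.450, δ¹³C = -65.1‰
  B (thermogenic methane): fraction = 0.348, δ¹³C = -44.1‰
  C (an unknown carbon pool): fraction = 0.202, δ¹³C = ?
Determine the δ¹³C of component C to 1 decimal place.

-63.2‰

Isotope mass balance: δ_bulk = Σ fᵢ·δᵢ.
-57.4 = 0.450×(-65.1) + 0.348×(-44.1) + 0.202×δ_C
0.202·δ_C = -57.4 − (-44.642) = -12.758
δ_C = -12.758 / 0.202 = -63.16‰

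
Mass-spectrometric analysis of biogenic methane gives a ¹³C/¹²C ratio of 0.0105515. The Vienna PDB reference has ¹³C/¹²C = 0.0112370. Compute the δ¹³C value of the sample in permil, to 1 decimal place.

δ¹³C = (R_sample / R_standard − 1) × 1000
R_sample / R_standard = 0.0105515 / 0.0112370 = 0.938996
δ¹³C = (0.938996 − 1) × 1000 = -61.00 permil

-61.0 permil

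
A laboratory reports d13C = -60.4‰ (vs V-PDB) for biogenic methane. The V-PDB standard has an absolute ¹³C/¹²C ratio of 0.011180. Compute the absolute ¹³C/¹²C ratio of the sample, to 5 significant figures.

0.010505

R_sample = R_standard × (d13C/1000 + 1)
R_sample = 0.011180 × (-60.4/1000 + 1) = 0.011180 × 0.939600
R_sample = 0.0105047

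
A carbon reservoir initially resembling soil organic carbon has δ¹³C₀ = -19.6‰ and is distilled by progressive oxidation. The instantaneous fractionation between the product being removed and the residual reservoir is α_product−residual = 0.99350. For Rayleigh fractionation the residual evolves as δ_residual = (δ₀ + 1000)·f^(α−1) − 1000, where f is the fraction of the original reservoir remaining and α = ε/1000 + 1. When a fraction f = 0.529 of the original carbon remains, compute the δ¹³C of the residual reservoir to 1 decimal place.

-15.5‰

Rayleigh residual: δ_res = (δ₀ + 1000)·f^(α−1) − 1000
α − 1 = -0.00650
f^(α−1) = 0.529^(-0.00650) = 1.004148
δ_res = (-19.6 + 1000) × 1.004148 − 1000 = 984.466 − 1000 = -15.53‰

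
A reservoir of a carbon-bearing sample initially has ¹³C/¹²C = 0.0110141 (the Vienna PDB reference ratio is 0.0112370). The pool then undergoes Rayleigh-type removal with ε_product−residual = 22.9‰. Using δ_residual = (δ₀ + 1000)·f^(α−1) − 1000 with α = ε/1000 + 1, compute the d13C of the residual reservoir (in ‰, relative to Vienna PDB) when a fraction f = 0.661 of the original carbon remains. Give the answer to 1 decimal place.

-29.1‰

δ₀ = (0.0110141/0.0112370 − 1)×1000 = (0.980164 − 1)×1000 = -19.836‰
α − 1 = ε/1000 = 0.0229
f^(α−1) = 0.661^(0.0229) = 0.990564
δ_res = (-19.836 + 1000) × 0.990564 − 1000 = 970.915 − 1000 = -29.08‰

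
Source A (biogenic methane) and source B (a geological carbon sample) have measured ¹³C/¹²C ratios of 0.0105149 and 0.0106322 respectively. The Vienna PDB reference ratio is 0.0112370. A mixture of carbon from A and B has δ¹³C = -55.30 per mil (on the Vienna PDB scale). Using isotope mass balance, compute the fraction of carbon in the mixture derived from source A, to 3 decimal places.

δ_A = (0.0105149/0.0112370 − 1)×1000 = (0.935739 − 1)×1000 = -64.261 per mil
δ_B = (0.0106322/0.0112370 − 1)×1000 = (0.946178 − 1)×1000 = -53.822 per mil
f_A = (δ_mix − δ_B)/(δ_A − δ_B) = (-55.30 − (-53.822))/(-64.261 − (-53.822))
f_A = -1.478 / -10.439 = 0.1416

0.142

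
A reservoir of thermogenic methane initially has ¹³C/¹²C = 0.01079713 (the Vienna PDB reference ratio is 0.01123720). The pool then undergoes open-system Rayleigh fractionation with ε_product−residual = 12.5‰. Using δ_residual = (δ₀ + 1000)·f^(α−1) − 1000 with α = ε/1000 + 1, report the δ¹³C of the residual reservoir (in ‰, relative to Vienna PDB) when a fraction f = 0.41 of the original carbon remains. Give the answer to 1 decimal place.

δ₀ = (0.01079713/0.01123720 − 1)×1000 = (0.960838 − 1)×1000 = -39.162‰
α − 1 = ε/1000 = 0.0125
f^(α−1) = 0.41^(0.0125) = 0.988917
δ_res = (-39.162 + 1000) × 0.988917 − 1000 = 950.189 − 1000 = -49.81‰

-49.8‰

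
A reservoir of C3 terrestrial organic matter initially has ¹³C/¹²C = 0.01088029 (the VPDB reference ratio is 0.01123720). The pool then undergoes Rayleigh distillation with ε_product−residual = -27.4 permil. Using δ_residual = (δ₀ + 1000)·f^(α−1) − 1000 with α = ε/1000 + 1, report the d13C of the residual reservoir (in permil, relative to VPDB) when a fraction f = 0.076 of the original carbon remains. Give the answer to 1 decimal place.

δ₀ = (0.01088029/0.01123720 − 1)×1000 = (0.968239 − 1)×1000 = -31.761 permil
α − 1 = ε/1000 = -0.0274
f^(α−1) = 0.076^(-0.0274) = 1.073163
δ_res = (-31.761 + 1000) × 1.073163 − 1000 = 1039.078 − 1000 = 39.08 permil

39.1 permil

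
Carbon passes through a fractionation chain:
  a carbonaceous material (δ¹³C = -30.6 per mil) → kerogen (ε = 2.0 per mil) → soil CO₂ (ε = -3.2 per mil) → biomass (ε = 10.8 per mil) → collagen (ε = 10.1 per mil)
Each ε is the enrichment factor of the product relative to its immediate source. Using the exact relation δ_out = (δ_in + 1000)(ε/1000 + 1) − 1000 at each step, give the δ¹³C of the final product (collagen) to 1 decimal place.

-11.4 per mil

step 1: δ = (-30.60 + 1000)·(2.0/1000 + 1) − 1000 = -28.66 per mil
step 2: δ = (-28.66 + 1000)·(-3.2/1000 + 1) − 1000 = -31.77 per mil
step 3: δ = (-31.77 + 1000)·(10.8/1000 + 1) − 1000 = -21.31 per mil
step 4: δ = (-21.31 + 1000)·(10.1/1000 + 1) − 1000 = -11.43 per mil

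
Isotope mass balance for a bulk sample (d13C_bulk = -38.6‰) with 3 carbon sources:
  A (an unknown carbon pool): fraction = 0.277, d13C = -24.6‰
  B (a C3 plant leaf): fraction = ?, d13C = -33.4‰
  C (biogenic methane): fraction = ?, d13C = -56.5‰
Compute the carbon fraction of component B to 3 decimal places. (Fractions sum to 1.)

Let f_B and f_C be the unknown fractions; fractions sum to 1 so f_B + f_C = 0.723.
Mass balance: Σ fᵢ·δᵢ = δ_bulk ⇒ f_B·(-33.4) + f_C·(-56.5) = -38.6 − (-6.814) = -31.786
Substitute f_C = 0.723 − f_B:
f_B·(-33.4 − -56.5) = -31.786 − 0.723×(-56.5) = 9.064
f_B = 9.064 / 23.1 = 0.3924

0.392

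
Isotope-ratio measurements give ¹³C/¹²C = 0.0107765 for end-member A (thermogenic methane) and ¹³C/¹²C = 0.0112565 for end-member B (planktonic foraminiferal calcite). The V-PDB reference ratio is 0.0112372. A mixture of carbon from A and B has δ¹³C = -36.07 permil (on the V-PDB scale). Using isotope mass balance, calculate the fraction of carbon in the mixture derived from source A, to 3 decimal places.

δ_A = (0.0107765/0.0112372 − 1)×1000 = (0.959002 − 1)×1000 = -40.998 permil
δ_B = (0.0112565/0.0112372 − 1)×1000 = (1.001718 − 1)×1000 = 1.718 permil
f_A = (δ_mix − δ_B)/(δ_A − δ_B) = (-36.07 − (1.718))/(-40.998 − (1.718))
f_A = -37.788 / -42.715 = 0.8846

0.885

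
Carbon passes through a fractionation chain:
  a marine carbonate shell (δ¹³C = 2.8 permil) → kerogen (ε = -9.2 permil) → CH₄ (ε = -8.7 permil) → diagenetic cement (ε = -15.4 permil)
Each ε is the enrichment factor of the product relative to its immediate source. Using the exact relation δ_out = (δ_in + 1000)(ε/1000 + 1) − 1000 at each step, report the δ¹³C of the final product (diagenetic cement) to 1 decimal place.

step 1: δ = (2.80 + 1000)·(-9.2/1000 + 1) − 1000 = -6.43 permil
step 2: δ = (-6.43 + 1000)·(-8.7/1000 + 1) − 1000 = -15.07 permil
step 3: δ = (-15.07 + 1000)·(-15.4/1000 + 1) − 1000 = -30.24 permil

-30.2 permil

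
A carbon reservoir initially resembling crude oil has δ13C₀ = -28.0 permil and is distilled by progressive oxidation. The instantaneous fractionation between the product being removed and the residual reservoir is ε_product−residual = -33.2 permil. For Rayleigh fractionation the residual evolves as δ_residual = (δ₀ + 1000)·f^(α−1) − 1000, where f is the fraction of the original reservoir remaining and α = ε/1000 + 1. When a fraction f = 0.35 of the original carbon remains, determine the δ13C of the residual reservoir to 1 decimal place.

6.5 permil

Rayleigh residual: δ_res = (δ₀ + 1000)·f^(α−1) − 1000
α = ε/1000 + 1 = 0.96680, so α − 1 = -0.03320
f^(α−1) = 0.35^(-0.03320) = 1.035469
δ_res = (-28.0 + 1000) × 1.035469 − 1000 = 1006.475 − 1000 = 6.48 permil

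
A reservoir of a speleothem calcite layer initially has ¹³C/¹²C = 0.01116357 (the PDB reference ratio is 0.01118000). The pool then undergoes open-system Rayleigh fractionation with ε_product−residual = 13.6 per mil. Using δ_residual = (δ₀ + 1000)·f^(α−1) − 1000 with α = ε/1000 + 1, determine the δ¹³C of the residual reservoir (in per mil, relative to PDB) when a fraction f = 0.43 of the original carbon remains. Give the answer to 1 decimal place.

-12.9 per mil

δ₀ = (0.01116357/0.01118000 − 1)×1000 = (0.998530 − 1)×1000 = -1.470 per mil
α − 1 = ε/1000 = 0.0136
f^(α−1) = 0.43^(0.0136) = 0.988588
δ_res = (-1.470 + 1000) × 0.988588 − 1000 = 987.135 − 1000 = -12.87 per mil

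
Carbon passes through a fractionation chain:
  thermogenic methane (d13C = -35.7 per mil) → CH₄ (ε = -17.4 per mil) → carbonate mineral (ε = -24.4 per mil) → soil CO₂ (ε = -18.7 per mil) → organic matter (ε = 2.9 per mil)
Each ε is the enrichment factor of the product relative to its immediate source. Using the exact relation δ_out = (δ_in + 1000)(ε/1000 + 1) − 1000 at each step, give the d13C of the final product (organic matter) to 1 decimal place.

-90.3 per mil

step 1: δ = (-35.70 + 1000)·(-17.4/1000 + 1) − 1000 = -52.48 per mil
step 2: δ = (-52.48 + 1000)·(-24.4/1000 + 1) − 1000 = -75.60 per mil
step 3: δ = (-75.60 + 1000)·(-18.7/1000 + 1) − 1000 = -92.88 per mil
step 4: δ = (-92.88 + 1000)·(2.9/1000 + 1) − 1000 = -90.25 per mil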